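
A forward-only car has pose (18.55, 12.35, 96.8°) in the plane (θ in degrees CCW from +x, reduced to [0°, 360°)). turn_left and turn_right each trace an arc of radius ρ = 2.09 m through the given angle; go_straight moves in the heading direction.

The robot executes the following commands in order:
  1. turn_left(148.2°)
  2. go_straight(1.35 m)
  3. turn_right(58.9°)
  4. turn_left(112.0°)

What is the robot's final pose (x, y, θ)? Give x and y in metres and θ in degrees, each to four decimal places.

set_pose: (x, y, θ) = (18.5500, 12.3500, 96.8000°), ρ = 2.09
turn_left(148.2°): centre at ρ to the left, rotate +148.2° → (14.5805, 12.9858, 245.0000°)
go_straight(1.35): x += 1.35·cos θ, y += 1.35·sin θ → (14.0100, 11.7623, 245.0000°)
turn_right(58.9°): centre at ρ to the right, rotate −58.9° → (12.3379, 10.5674, 186.1000°)
turn_left(112.0°): centre at ρ to the left, rotate +112.0° → (10.7163, 7.5048, 298.1000°)

(10.7163, 7.5048, 298.1000°)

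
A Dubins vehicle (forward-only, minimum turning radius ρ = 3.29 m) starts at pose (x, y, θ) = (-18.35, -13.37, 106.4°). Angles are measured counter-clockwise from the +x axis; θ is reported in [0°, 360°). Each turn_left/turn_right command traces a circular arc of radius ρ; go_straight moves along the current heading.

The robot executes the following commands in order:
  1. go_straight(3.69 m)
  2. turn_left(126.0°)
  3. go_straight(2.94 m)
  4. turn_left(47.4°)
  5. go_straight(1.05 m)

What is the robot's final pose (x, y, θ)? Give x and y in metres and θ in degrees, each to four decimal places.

(-27.4051, -14.6830, 279.8000°)

set_pose: (x, y, θ) = (-18.3500, -13.3700, 106.4000°), ρ = 3.29
go_straight(3.69): x += 3.69·cos θ, y += 3.69·sin θ → (-19.3918, -9.8301, 106.4000°)
turn_left(126.0°): centre at ρ to the left, rotate +126.0° → (-25.1546, -8.7517, 232.4000°)
go_straight(2.94): x += 2.94·cos θ, y += 2.94·sin θ → (-26.9484, -11.0810, 232.4000°)
turn_left(47.4°): centre at ρ to the left, rotate +47.4° → (-27.5838, -13.6484, 279.8000°)
go_straight(1.05): x += 1.05·cos θ, y += 1.05·sin θ → (-27.4051, -14.6830, 279.8000°)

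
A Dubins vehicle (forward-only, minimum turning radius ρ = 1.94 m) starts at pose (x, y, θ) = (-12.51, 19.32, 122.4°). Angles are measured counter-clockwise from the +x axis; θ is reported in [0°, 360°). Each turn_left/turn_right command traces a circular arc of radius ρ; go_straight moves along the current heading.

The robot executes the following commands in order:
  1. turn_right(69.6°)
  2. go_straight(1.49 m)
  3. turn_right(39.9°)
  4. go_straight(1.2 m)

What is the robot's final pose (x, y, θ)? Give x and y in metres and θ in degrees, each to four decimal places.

(-9.2345, 23.7053, 12.9000°)

set_pose: (x, y, θ) = (-12.5100, 19.3200, 122.4000°), ρ = 1.94
turn_right(69.6°): centre at ρ to the right, rotate −69.6° → (-12.4173, 21.5324, 52.8000°)
go_straight(1.49): x += 1.49·cos θ, y += 1.49·sin θ → (-11.5164, 22.7193, 52.8000°)
turn_right(39.9°): centre at ρ to the right, rotate −39.9° → (-10.4043, 23.4374, 12.9000°)
go_straight(1.2): x += 1.2·cos θ, y += 1.2·sin θ → (-9.2345, 23.7053, 12.9000°)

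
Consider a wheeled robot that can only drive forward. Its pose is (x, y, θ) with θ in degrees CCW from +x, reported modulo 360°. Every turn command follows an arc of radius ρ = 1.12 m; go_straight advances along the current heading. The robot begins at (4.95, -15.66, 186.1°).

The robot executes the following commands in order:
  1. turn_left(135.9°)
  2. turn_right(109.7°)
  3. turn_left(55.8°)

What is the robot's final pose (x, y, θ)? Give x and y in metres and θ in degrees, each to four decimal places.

set_pose: (x, y, θ) = (4.9500, -15.6600, 186.1000°), ρ = 1.12
turn_left(135.9°): centre at ρ to the left, rotate +135.9° → (4.3795, -17.6562, 322.0000°)
turn_right(109.7°): centre at ρ to the right, rotate −109.7° → (4.2884, -19.4855, 212.3000°)
turn_left(55.8°): centre at ρ to the left, rotate +55.8° → (3.7675, -20.3951, 268.1000°)

(3.7675, -20.3951, 268.1000°)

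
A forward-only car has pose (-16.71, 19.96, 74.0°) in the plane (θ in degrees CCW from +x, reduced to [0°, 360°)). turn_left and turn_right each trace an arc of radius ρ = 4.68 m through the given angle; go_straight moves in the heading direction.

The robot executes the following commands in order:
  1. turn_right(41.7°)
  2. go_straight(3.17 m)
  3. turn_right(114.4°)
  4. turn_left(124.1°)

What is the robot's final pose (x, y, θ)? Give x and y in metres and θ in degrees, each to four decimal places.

(2.8709, 18.1725, 42.0000°)

set_pose: (x, y, θ) = (-16.7100, 19.9600, 74.0000°), ρ = 4.68
turn_right(41.7°): centre at ρ to the right, rotate −41.7° → (-14.7121, 22.6258, 32.3000°)
go_straight(3.17): x += 3.17·cos θ, y += 3.17·sin θ → (-12.0326, 24.3197, 32.3000°)
turn_right(114.4°): centre at ρ to the right, rotate −114.4° → (-4.8962, 21.0072, -82.1000° ≡ 277.9000°)
turn_left(124.1°): centre at ρ to the left, rotate +124.1° → (2.8709, 18.1725, 402.0000° ≡ 42.0000°)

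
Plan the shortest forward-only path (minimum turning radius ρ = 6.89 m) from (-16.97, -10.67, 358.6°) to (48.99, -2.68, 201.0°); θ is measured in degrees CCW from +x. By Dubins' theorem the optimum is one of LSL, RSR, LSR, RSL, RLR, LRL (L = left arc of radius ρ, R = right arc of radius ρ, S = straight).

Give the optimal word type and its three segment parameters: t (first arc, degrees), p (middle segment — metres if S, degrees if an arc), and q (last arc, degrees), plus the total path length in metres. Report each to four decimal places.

LSR: t = 20.6650°, p = 62.2625 m, q = 178.2650°, L = 86.1845 m

Let ψ = atan2(Δy, Δx) = atan2(7.99, 65.96) = 6.9068° be the start→goal bearing.
Normalize: d = |goal − start| / ρ = 66.442168/6.89 = 9.643275, α = (θ_start − ψ) mod 360° = 351.6932° = 6.138204 rad, β = (θ_goal − ψ) mod 360° = 194.0932° = 3.387565 rad.
Common terms: sin α = -0.144474, cos α = 0.989509, sin β = -0.243500, cos β = -0.969901, cos(α−β) = -0.924546, d² = 92.992762. Work in radians in the unit-radius frame; every candidate has L = ρ·(t + p + q).
LSL: p² = 2 + d² − 2cos(α−β) + 2d(sin α − sin β) = 98.751718; p = √p² = 9.937390; φ = atan2(cos β − cos α, d + sin α − sin β) = -0.198476 rad; t = (φ − α) mod 2π = 6.229691 rad, q = (β − φ) mod 2π = 3.586041 rad → L = 6.89·(6.229691 + 9.937390 + 3.586041) = 6.89·19.753122 = 136.099008 m
RSR: p² = 2 + d² − 2cos(α−β) + 2d(sin β − sin α) = 94.931990; p = √p² = 9.743305; φ = atan2(cos α − cos β, d − sin α + sin β) = 0.202484 rad; t = (α − φ) mod 2π = 5.935720 rad, q = (φ − β) mod 2π = 3.098104 rad → L = 6.89·(5.935720 + 9.743305 + 3.098104) = 6.89·18.777129 = 129.374420 m
LSR: p² = d² − 2 + 2cos(α−β) + 2d(sin α + sin β) = 81.660998; p = √p² = 9.036648; φ = atan2(−cos α − cos β, d + sin α + sin β) − atan2(−2, p) = 0.215691 rad; t = (φ − α) mod 2π = 0.360673 rad, q = (φ − β) mod 2π = 3.111312 rad → L = 6.89·(0.360673 + 9.036648 + 3.111312) = 6.89·12.508632 = 86.184474 m
RSL: p² = d² − 2 + 2cos(α−β) − 2d(sin α + sin β) = 96.626342; p = √p² = 9.829870; φ = atan2(cos α + cos β, d − sin α − sin β) − atan2(2, p) = -0.198767 rad; t = (α − φ) mod 2π = 0.053786 rad, q = (β − φ) mod 2π = 3.586332 rad → L = 6.89·(0.053786 + 9.829870 + 3.586332) = 6.89·13.469988 = 92.808216 m
RLR: c = (6 − d² + 2cos(α−β) + 2d(sin α − sin β))/8 = -10.866499, |c| > 1 → infeasible
LRL: c = (6 − d² + 2cos(α−β) − 2d(sin α − sin β))/8 = -11.343965, |c| > 1 → infeasible
Shortest: LSR with L = 86.184474 m ≈ 86.1845 m
Convert LSR to answer units (arcs ×180/π): t = 0.360673·180/π = 20.6650°, p = ρ·p = 6.89·9.036648 = 62.2625 m, q = 3.111312·180/π = 178.2650°, L = 86.1845 m.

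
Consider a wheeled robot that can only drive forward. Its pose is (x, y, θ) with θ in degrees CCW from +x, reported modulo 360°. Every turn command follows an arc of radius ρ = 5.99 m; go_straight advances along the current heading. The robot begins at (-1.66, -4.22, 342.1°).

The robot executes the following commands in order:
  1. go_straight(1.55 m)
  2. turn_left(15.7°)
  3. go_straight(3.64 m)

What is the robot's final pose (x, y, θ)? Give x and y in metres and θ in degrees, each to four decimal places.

(5.0634, -5.1217, 357.8000°)

set_pose: (x, y, θ) = (-1.6600, -4.2200, 342.1000°), ρ = 5.99
go_straight(1.55): x += 1.55·cos θ, y += 1.55·sin θ → (-0.1850, -4.6964, 342.1000°)
turn_left(15.7°): centre at ρ to the left, rotate +15.7° → (1.4261, -4.9819, 357.8000°)
go_straight(3.64): x += 3.64·cos θ, y += 3.64·sin θ → (5.0634, -5.1217, 357.8000°)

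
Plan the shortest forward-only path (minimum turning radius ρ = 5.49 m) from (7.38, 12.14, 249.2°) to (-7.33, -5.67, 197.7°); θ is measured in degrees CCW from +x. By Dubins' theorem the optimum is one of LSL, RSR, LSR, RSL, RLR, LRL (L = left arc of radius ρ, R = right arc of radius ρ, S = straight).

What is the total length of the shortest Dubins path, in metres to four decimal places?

23.3085 m

Let ψ = atan2(Δy, Δx) = atan2(-17.81, -14.71) = -129.5547° be the start→goal bearing.
Normalize: d = |goal − start| / ρ = 23.099355/5.49 = 4.207533, α = (θ_start − ψ) mod 360° = 18.7547° = 0.327331 rad, β = (θ_goal − ψ) mod 360° = 327.2547° = 5.711672 rad.
Common terms: sin α = 0.321517, cos α = 0.946904, sin β = -0.540906, cos β = 0.841083, cos(α−β) = 0.622515, d² = 17.703332. Work in radians in the unit-radius frame; every candidate has L = ρ·(t + p + q).
LSL: p² = 2 + d² − 2cos(α−β) + 2d(sin α − sin β) = 25.715645; p = √p² = 5.071060; φ = atan2(cos β − cos α, d + sin α − sin β) = -0.020869 rad; t = (φ − α) mod 2π = 5.934985 rad, q = (β − φ) mod 2π = 5.732541 rad → L = 5.49·(5.934985 + 5.071060 + 5.732541) = 5.49·16.738586 = 91.894835 m
RSR: p² = 2 + d² − 2cos(α−β) + 2d(sin β − sin α) = 11.200960; p = √p² = 3.346784; φ = atan2(cos α − cos β, d − sin α + sin β) = 0.031624 rad; t = (α − φ) mod 2π = 0.295707 rad, q = (φ − β) mod 2π = 0.603138 rad → L = 5.49·(0.295707 + 3.346784 + 0.603138) = 5.49·4.245628 = 23.308498 m
LSR: p² = d² − 2 + 2cos(α−β) + 2d(sin α + sin β) = 15.102189; p = √p² = 3.886153; φ = atan2(−cos α − cos β, d + sin α + sin β) − atan2(−2, p) = 0.053836 rad; t = (φ − α) mod 2π = 6.009691 rad, q = (φ − β) mod 2π = 0.625350 rad → L = 5.49·(6.009691 + 3.886153 + 0.625350) = 5.49·10.521194 = 57.761356 m
RSL: p² = d² − 2 + 2cos(α−β) − 2d(sin α + sin β) = 18.794534; p = √p² = 4.335266; φ = atan2(cos α + cos β, d − sin α − sin β) − atan2(2, p) = -0.048383 rad; t = (α − φ) mod 2π = 0.375714 rad, q = (β − φ) mod 2π = 5.760055 rad → L = 5.49·(0.375714 + 4.335266 + 5.760055) = 5.49·10.471035 = 57.485984 m
RLR: c = (6 − d² + 2cos(α−β) + 2d(sin α − sin β))/8 = -0.400120; p = 2π − arccos c = 4.300741 rad; φ = atan2(cos α − cos β, d − sin α + sin β) = 0.031624 rad; t = (α − φ + p/2) mod 2π = 2.446078 rad, q = (α − β − t + p) mod 2π = 2.753508 rad → L = 5.49·(2.446078 + 4.300741 + 2.753508) = 5.49·9.500327 = 52.156795 m
LRL: c = (6 − d² + 2cos(α−β) − 2d(sin α − sin β))/8 = -2.214456, |c| > 1 → infeasible
Shortest: RSR with L = 23.308498 m ≈ 23.3085 m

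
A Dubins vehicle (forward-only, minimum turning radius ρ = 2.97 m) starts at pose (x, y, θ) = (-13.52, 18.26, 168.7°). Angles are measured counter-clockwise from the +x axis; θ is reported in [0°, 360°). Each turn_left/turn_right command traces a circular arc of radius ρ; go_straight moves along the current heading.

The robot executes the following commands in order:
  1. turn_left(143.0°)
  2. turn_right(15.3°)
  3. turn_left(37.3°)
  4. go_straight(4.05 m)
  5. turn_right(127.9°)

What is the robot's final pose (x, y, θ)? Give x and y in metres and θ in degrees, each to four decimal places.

set_pose: (x, y, θ) = (-13.5200, 18.2600, 168.7000°), ρ = 2.97
turn_left(143.0°): centre at ρ to the left, rotate +143.0° → (-16.3195, 13.3718, 311.7000°)
turn_right(15.3°): centre at ρ to the right, rotate −15.3° → (-15.8767, 12.7167, 296.4000°)
turn_left(37.3°): centre at ρ to the left, rotate +37.3° → (-14.5324, 11.3747, 333.7000°)
go_straight(4.05): x += 4.05·cos θ, y += 4.05·sin θ → (-10.9016, 9.5802, 333.7000°)
turn_right(127.9°): centre at ρ to the right, rotate −127.9° → (-10.9249, 4.2437, 205.8000°)

(-10.9249, 4.2437, 205.8000°)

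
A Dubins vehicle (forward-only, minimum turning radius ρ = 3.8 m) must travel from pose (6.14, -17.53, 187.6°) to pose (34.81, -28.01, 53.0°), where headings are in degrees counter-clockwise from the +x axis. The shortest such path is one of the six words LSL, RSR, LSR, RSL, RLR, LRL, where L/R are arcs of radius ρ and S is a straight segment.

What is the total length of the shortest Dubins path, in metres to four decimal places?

40.4685 m

Let ψ = atan2(Δy, Δx) = atan2(-10.48, 28.67) = -20.0793° be the start→goal bearing.
Normalize: d = |goal − start| / ρ = 30.525388/3.8 = 8.032997, α = (θ_start − ψ) mod 360° = 207.6793° = 3.624688 rad, β = (θ_goal − ψ) mod 360° = 73.0793° = 1.275475 rad.
Common terms: sin α = -0.464523, cos α = -0.885561, sin β = 0.956709, cos β = 0.291047, cos(α−β) = -0.702153, d² = 64.529037. Work in radians in the unit-radius frame; every candidate has L = ρ·(t + p + q).
LSL: p² = 2 + d² − 2cos(α−β) + 2d(sin α − sin β) = 45.099853; p = √p² = 6.715642; φ = atan2(cos β − cos α, d + sin α − sin β) = 0.176113 rad; t = (φ − α) mod 2π = 2.834610 rad, q = (β − φ) mod 2π = 1.099362 rad → L = 3.8·(2.834610 + 6.715642 + 1.099362) = 3.8·10.649615 = 40.468535 m
RSR: p² = 2 + d² − 2cos(α−β) + 2d(sin β − sin α) = 90.766834; p = √p² = 9.527163; φ = atan2(cos α − cos β, d − sin α + sin β) = -0.123817 rad; t = (α − φ) mod 2π = 3.748505 rad, q = (φ − β) mod 2π = 4.883894 rad → L = 3.8·(3.748505 + 9.527163 + 4.883894) = 3.8·18.159561 = 69.006333 m
LSR: p² = d² − 2 + 2cos(α−β) + 2d(sin α + sin β) = 69.032190; p = √p² = 8.308561; φ = atan2(−cos α − cos β, d + sin α + sin β) − atan2(−2, p) = 0.305845 rad; t = (φ − α) mod 2π = 2.964342 rad, q = (φ − β) mod 2π = 5.313555 rad → L = 3.8·(2.964342 + 8.308561 + 5.313555) = 3.8·16.586459 = 63.028544 m
RSL: p² = d² − 2 + 2cos(α−β) − 2d(sin α + sin β) = 53.217272; p = √p² = 7.295017; φ = atan2(cos α + cos β, d − sin α − sin β) − atan2(2, p) = -0.346262 rad; t = (α − φ) mod 2π = 3.970950 rad, q = (β − φ) mod 2π = 1.621736 rad → L = 3.8·(3.970950 + 7.295017 + 1.621736) = 3.8·12.887703 = 48.973272 m
RLR: c = (6 − d² + 2cos(α−β) + 2d(sin α − sin β))/8 = -10.345854, |c| > 1 → infeasible
LRL: c = (6 − d² + 2cos(α−β) − 2d(sin α − sin β))/8 = -4.637482, |c| > 1 → infeasible
Shortest: LSL with L = 40.468535 m ≈ 40.4685 m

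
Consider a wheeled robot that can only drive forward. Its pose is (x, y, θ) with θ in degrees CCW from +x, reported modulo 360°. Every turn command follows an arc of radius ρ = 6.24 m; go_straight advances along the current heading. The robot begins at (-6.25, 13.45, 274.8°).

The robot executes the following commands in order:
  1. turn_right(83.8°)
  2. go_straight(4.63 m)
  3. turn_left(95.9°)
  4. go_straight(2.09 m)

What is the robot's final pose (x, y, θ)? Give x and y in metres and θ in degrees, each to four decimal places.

(-19.9947, -4.0200, 286.9000°)

set_pose: (x, y, θ) = (-6.2500, 13.4500, 274.8000°), ρ = 6.24
turn_right(83.8°): centre at ρ to the right, rotate −83.8° → (-11.2775, 6.8025, 191.0000°)
go_straight(4.63): x += 4.63·cos θ, y += 4.63·sin θ → (-15.8224, 5.9191, 191.0000°)
turn_left(95.9°): centre at ρ to the left, rotate +95.9° → (-20.6023, -2.0203, 286.9000°)
go_straight(2.09): x += 2.09·cos θ, y += 2.09·sin θ → (-19.9947, -4.0200, 286.9000°)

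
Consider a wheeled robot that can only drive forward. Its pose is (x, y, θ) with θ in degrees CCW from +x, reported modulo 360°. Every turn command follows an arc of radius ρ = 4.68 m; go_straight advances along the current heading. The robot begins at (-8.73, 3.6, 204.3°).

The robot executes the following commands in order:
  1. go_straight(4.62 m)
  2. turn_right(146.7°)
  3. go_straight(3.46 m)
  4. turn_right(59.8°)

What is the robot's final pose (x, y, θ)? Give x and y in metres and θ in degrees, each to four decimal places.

(-12.8330, 13.5621, 357.8000°)

set_pose: (x, y, θ) = (-8.7300, 3.6000, 204.3000°), ρ = 4.68
go_straight(4.62): x += 4.62·cos θ, y += 4.62·sin θ → (-12.9407, 1.6988, 204.3000°)
turn_right(146.7°): centre at ρ to the right, rotate −146.7° → (-18.8180, 8.4718, 57.6000°)
go_straight(3.46): x += 3.46·cos θ, y += 3.46·sin θ → (-16.9641, 11.3932, 57.6000°)
turn_right(59.8°): centre at ρ to the right, rotate −59.8° → (-12.8330, 13.5621, -2.2000° ≡ 357.8000°)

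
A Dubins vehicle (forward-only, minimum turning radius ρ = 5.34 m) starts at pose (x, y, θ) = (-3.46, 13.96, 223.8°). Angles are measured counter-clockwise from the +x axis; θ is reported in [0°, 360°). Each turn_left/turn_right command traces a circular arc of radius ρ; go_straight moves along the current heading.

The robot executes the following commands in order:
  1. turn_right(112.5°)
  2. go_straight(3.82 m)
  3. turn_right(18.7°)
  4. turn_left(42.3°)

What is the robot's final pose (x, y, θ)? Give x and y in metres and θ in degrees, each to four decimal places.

(-15.4301, 24.6581, 134.9000°)

set_pose: (x, y, θ) = (-3.4600, 13.9600, 223.8000°), ρ = 5.34
turn_right(112.5°): centre at ρ to the right, rotate −112.5° → (-12.1313, 15.8744, 111.3000°)
go_straight(3.82): x += 3.82·cos θ, y += 3.82·sin θ → (-13.5189, 19.4335, 111.3000°)
turn_right(18.7°): centre at ρ to the right, rotate −18.7° → (-13.8782, 21.1310, 92.6000°)
turn_left(42.3°): centre at ρ to the left, rotate +42.3° → (-15.4301, 24.6581, 134.9000°)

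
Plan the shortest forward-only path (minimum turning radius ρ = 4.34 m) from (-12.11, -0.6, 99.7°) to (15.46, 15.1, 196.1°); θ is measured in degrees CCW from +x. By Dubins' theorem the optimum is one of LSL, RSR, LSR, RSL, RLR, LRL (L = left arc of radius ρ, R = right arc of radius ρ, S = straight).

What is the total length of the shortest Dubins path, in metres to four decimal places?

46.9922 m

Let ψ = atan2(Δy, Δx) = atan2(15.70, 27.57) = 29.6598° be the start→goal bearing.
Normalize: d = |goal − start| / ρ = 31.726880/4.34 = 7.310341, α = (θ_start − ψ) mod 360° = 70.0402° = 1.222433 rad, β = (θ_goal − ψ) mod 360° = 166.4402° = 2.904930 rad.
Common terms: sin α = 0.939933, cos α = 0.341360, sin β = 0.234459, cos β = -0.972126, cos(α−β) = -0.111469, d² = 53.441085. Work in radians in the unit-radius frame; every candidate has L = ρ·(t + p + q).
LSL: p² = 2 + d² − 2cos(α−β) + 2d(sin α − sin β) = 65.978521; p = √p² = 8.122716; φ = atan2(cos β − cos α, d + sin α − sin β) = -0.162418 rad; t = (φ − α) mod 2π = 4.898334 rad, q = (β − φ) mod 2π = 3.067349 rad → L = 4.34·(4.898334 + 8.122716 + 3.067349) = 4.34·16.088399 = 69.823652 m
RSR: p² = 2 + d² − 2cos(α−β) + 2d(sin β − sin α) = 45.349525; p = √p² = 6.734206; φ = atan2(cos α − cos β, d − sin α + sin β) = 0.196305 rad; t = (α − φ) mod 2π = 1.026127 rad, q = (φ − β) mod 2π = 3.574560 rad → L = 4.34·(1.026127 + 6.734206 + 3.574560) = 4.34·11.334894 = 49.193438 m
LSR: p² = d² − 2 + 2cos(α−β) + 2d(sin α + sin β) = 68.388560; p = √p² = 8.269738; φ = atan2(−cos α − cos β, d + sin α + sin β) − atan2(−2, p) = 0.311494 rad; t = (φ − α) mod 2π = 5.372247 rad, q = (φ − β) mod 2π = 3.689749 rad → L = 4.34·(5.372247 + 8.269738 + 3.689749) = 4.34·17.331734 = 75.219724 m
RSL: p² = d² − 2 + 2cos(α−β) − 2d(sin α + sin β) = 34.047734; p = √p² = 5.835044; φ = atan2(cos α + cos β, d − sin α − sin β) − atan2(2, p) = -0.432646 rad; t = (α − φ) mod 2π = 1.655079 rad, q = (β − φ) mod 2π = 3.337576 rad → L = 4.34·(1.655079 + 5.835044 + 3.337576) = 4.34·10.827699 = 46.992212 m
RLR: c = (6 − d² + 2cos(α−β) + 2d(sin α − sin β))/8 = -4.668691, |c| > 1 → infeasible
LRL: c = (6 − d² + 2cos(α−β) − 2d(sin α − sin β))/8 = -7.247315, |c| > 1 → infeasible
Shortest: RSL with L = 46.992212 m ≈ 46.9922 m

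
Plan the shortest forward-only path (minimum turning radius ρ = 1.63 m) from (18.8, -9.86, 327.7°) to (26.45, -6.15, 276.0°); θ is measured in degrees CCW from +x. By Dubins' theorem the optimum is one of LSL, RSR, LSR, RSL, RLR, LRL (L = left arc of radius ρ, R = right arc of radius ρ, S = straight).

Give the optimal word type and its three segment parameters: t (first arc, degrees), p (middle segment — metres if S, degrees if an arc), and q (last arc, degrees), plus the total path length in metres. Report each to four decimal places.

LSR: t = 90.6952°, p = 4.5443 m, q = 142.3952°, L = 11.1754 m

Let ψ = atan2(Δy, Δx) = atan2(3.71, 7.65) = 25.8719° be the start→goal bearing.
Normalize: d = |goal − start| / ρ = 8.502153/1.63 = 5.216045, α = (θ_start − ψ) mod 360° = 301.8281° = 5.267895 rad, β = (θ_goal − ψ) mod 360° = 250.1281° = 4.365559 rad.
Common terms: sin α = -0.849634, cos α = 0.527373, sin β = -0.940455, cos β = -0.339918, cos(α−β) = 0.619779, d² = 27.207121. Work in radians in the unit-radius frame; every candidate has L = ρ·(t + p + q).
LSL: p² = 2 + d² − 2cos(α−β) + 2d(sin α − sin β) = 28.915019; p = √p² = 5.377269; φ = atan2(cos β − cos α, d + sin α − sin β) = -0.161996 rad; t = (φ − α) mod 2π = 0.853295 rad, q = (β − φ) mod 2π = 4.527555 rad → L = 1.63·(0.853295 + 5.377269 + 4.527555) = 1.63·10.758119 = 17.535734 m
RSR: p² = 2 + d² − 2cos(α−β) + 2d(sin β − sin α) = 27.020108; p = √p² = 5.198087; φ = atan2(cos α − cos β, d − sin α + sin β) = 0.167632 rad; t = (α − φ) mod 2π = 5.100263 rad, q = (φ − β) mod 2π = 2.085258 rad → L = 1.63·(5.100263 + 5.198087 + 2.085258) = 1.63·12.383607 = 20.185280 m
LSR: p² = d² − 2 + 2cos(α−β) + 2d(sin α + sin β) = 7.772311; p = √p² = 2.787886; φ = atan2(−cos α − cos β, d + sin α + sin β) − atan2(−2, p) = 0.567640 rad; t = (φ − α) mod 2π = 1.582931 rad, q = (φ − β) mod 2π = 2.485266 rad → L = 1.63·(1.582931 + 2.787886 + 2.485266) = 1.63·6.856083 = 11.175415 m
RSL: p² = d² − 2 + 2cos(α−β) − 2d(sin α + sin β) = 45.121047; p = √p² = 6.717220; φ = atan2(cos α + cos β, d − sin α − sin β) − atan2(2, p) = -0.262635 rad; t = (α − φ) mod 2π = 5.530529 rad, q = (β − φ) mod 2π = 4.628194 rad → L = 1.63·(5.530529 + 6.717220 + 4.628194) = 1.63·16.875944 = 27.507788 m
RLR: c = (6 − d² + 2cos(α−β) + 2d(sin α − sin β))/8 = -2.377513, |c| > 1 → infeasible
LRL: c = (6 − d² + 2cos(α−β) − 2d(sin α − sin β))/8 = -2.614377, |c| > 1 → infeasible
Shortest: LSR with L = 11.175415 m ≈ 11.1754 m
Convert LSR to answer units (arcs ×180/π): t = 1.582931·180/π = 90.6952°, p = ρ·p = 1.63·2.787886 = 4.5443 m, q = 2.485266·180/π = 142.3952°, L = 11.1754 m.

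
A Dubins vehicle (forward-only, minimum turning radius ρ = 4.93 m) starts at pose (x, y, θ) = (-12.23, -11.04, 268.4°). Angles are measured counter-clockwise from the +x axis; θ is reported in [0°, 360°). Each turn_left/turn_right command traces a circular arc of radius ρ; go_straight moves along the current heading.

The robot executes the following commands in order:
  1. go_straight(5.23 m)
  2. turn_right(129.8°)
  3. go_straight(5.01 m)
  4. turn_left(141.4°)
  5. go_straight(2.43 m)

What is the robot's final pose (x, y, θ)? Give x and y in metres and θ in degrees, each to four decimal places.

set_pose: (x, y, θ) = (-12.2300, -11.0400, 268.4000°), ρ = 4.93
go_straight(5.23): x += 5.23·cos θ, y += 5.23·sin θ → (-12.3760, -16.2680, 268.4000°)
turn_right(129.8°): centre at ρ to the right, rotate −129.8° → (-20.5644, -19.8284, 138.6000°)
go_straight(5.01): x += 5.01·cos θ, y += 5.01·sin θ → (-24.3224, -16.5152, 138.6000°)
turn_left(141.4°): centre at ρ to the left, rotate +141.4° → (-32.4378, -21.0693, 280.0000°)
go_straight(2.43): x += 2.43·cos θ, y += 2.43·sin θ → (-32.0158, -23.4624, 280.0000°)

(-32.0158, -23.4624, 280.0000°)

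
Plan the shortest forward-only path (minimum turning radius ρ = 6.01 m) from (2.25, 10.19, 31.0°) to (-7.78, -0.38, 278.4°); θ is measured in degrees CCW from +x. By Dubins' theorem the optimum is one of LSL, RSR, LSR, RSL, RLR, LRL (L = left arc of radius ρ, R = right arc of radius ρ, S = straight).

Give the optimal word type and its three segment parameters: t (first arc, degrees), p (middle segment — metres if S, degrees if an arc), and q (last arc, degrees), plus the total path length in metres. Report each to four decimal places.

LSL: t = 235.1878°, p = 14.8765 m, q = 12.2122°, L = 40.8274 m

Let ψ = atan2(Δy, Δx) = atan2(-10.57, -10.03) = -133.4984° be the start→goal bearing.
Normalize: d = |goal − start| / ρ = 14.571404/6.01 = 2.424526, α = (θ_start − ψ) mod 360° = 164.4984° = 2.871039 rad, β = (θ_goal − ψ) mod 360° = 51.8984° = 0.905798 rad.
Common terms: sin α = 0.267265, cos α = -0.963623, sin β = 0.786918, cos β = 0.617058, cos(α−β) = -0.384295, d² = 5.878328. Work in radians in the unit-radius frame; every candidate has L = ρ·(t + p + q).
LSL: p² = 2 + d² − 2cos(α−β) + 2d(sin α − sin β) = 6.127094; p = √p² = 2.475297; φ = atan2(cos β − cos α, d + sin α − sin β) = 0.692655 rad; t = (φ − α) mod 2π = 4.104801 rad, q = (β − φ) mod 2π = 0.213144 rad → L = 6.01·(4.104801 + 2.475297 + 0.213144) = 6.01·6.793241 = 40.827381 m
RSR: p² = 2 + d² − 2cos(α−β) + 2d(sin β − sin α) = 11.166743; p = √p² = 3.341668; φ = atan2(cos α − cos β, d − sin α + sin β) = -0.492717 rad; t = (α − φ) mod 2π = 3.363756 rad, q = (φ − β) mod 2π = 4.884670 rad → L = 6.01·(3.363756 + 3.341668 + 4.884670) = 6.01·11.590094 = 69.656464 m
LSR: p² = d² − 2 + 2cos(α−β) + 2d(sin α + sin β) = 8.221526; p = √p² = 2.867320; φ = atan2(−cos α − cos β, d + sin α + sin β) − atan2(−2, p) = 0.708354 rad; t = (φ − α) mod 2π = 4.120500 rad, q = (φ − β) mod 2π = 6.085741 rad → L = 6.01·(4.120500 + 2.867320 + 6.085741) = 6.01·13.073561 = 78.572101 m
RSL: p² = d² − 2 + 2cos(α−β) − 2d(sin α + sin β) = -2.002051 < 0 → infeasible
RLR: c = (6 − d² + 2cos(α−β) + 2d(sin α − sin β))/8 = -0.395843; p = 2π − arccos c = 4.305403 rad; φ = atan2(cos α − cos β, d − sin α + sin β) = -0.492717 rad; t = (α − φ + p/2) mod 2π = 5.516458 rad, q = (α − β − t + p) mod 2π = 0.754186 rad → L = 6.01·(5.516458 + 4.305403 + 0.754186) = 6.01·10.576048 = 63.562046 m
LRL: c = (6 − d² + 2cos(α−β) − 2d(sin α − sin β))/8 = 0.234113; p = 2π − arccos c = 4.948695 rad; φ = atan2(cos β − cos α, d + sin α − sin β) = 0.692655 rad; t = (φ − α + p/2) mod 2π = 0.295963 rad, q = (β − α − t + p) mod 2π = 2.687491 rad → L = 6.01·(0.295963 + 4.948695 + 2.687491) = 6.01·7.932150 = 47.672221 m
Shortest: LSL with L = 40.827381 m ≈ 40.8274 m
Convert LSL to answer units (arcs ×180/π): t = 4.104801·180/π = 235.1878°, p = ρ·p = 6.01·2.475297 = 14.8765 m, q = 0.213144·180/π = 12.2122°, L = 40.8274 m.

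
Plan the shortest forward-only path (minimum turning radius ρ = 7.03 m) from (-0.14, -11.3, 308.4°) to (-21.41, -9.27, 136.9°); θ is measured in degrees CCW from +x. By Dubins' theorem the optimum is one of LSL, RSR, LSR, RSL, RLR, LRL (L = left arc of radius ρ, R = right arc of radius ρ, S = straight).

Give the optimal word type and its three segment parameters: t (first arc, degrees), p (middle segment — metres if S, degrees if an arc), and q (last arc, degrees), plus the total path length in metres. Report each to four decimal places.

RSL: t = 174.9502°, p = 15.0597 m, q = 3.4502°, L = 36.9488 m

Let ψ = atan2(Δy, Δx) = atan2(2.03, -21.27) = 174.5482° be the start→goal bearing.
Normalize: d = |goal − start| / ρ = 21.366652/7.03 = 3.039353, α = (θ_start − ψ) mod 360° = 133.8518° = 2.336154 rad, β = (θ_goal − ψ) mod 360° = 322.3518° = 5.626100 rad.
Common terms: sin α = 0.721135, cos α = -0.692795, sin β = -0.610812, cos β = 0.791776, cos(α−β) = -0.989016, d² = 9.237667. Work in radians in the unit-radius frame; every candidate has L = ρ·(t + p + q).
LSL: p² = 2 + d² − 2cos(α−β) + 2d(sin α − sin β) = 21.312209; p = √p² = 4.616515; φ = atan2(cos β − cos α, d + sin α − sin β) = 0.327396 rad; t = (φ − α) mod 2π = 4.274427 rad, q = (β − φ) mod 2π = 5.298704 rad → L = 7.03·(4.274427 + 4.616515 + 5.298704) = 7.03·14.189646 = 99.753209 m
RSR: p² = 2 + d² − 2cos(α−β) + 2d(sin β − sin α) = 5.119188; p = √p² = 2.262562; φ = atan2(cos α − cos β, d − sin α + sin β) = -0.715700 rad; t = (α − φ) mod 2π = 3.051854 rad, q = (φ − β) mod 2π = 6.224571 rad → L = 7.03·(3.051854 + 2.262562 + 6.224571) = 7.03·11.538987 = 81.119080 m
LSR: p² = d² − 2 + 2cos(α−β) + 2d(sin α + sin β) = 5.930254; p = √p² = 2.435211; φ = atan2(−cos α − cos β, d + sin α + sin β) − atan2(−2, p) = 0.656170 rad; t = (φ − α) mod 2π = 4.603201 rad, q = (φ − β) mod 2π = 1.313255 rad → L = 7.03·(4.603201 + 2.435211 + 1.313255) = 7.03·8.351667 = 58.712220 m
RSL: p² = d² − 2 + 2cos(α−β) − 2d(sin α + sin β) = 4.589016; p = √p² = 2.142199; φ = atan2(cos α + cos β, d − sin α − sin β) − atan2(2, p) = -0.717302 rad; t = (α − φ) mod 2π = 3.053456 rad, q = (β − φ) mod 2π = 0.060217 rad → L = 7.03·(3.053456 + 2.142199 + 0.060217) = 7.03·5.255872 = 36.948779 m
RLR: c = (6 − d² + 2cos(α−β) + 2d(sin α − sin β))/8 = 0.360101; p = 2π − arccos c = 5.080766 rad; φ = atan2(cos α − cos β, d − sin α + sin β) = -0.715700 rad; t = (α − φ + p/2) mod 2π = 5.592237 rad, q = (α − β − t + p) mod 2π = 2.481768 rad → L = 7.03·(5.592237 + 5.080766 + 2.481768) = 7.03·13.154771 = 92.478040 m
LRL: c = (6 − d² + 2cos(α−β) − 2d(sin α − sin β))/8 = -1.664026, |c| > 1 → infeasible
Shortest: RSL with L = 36.948779 m ≈ 36.9488 m
Convert RSL to answer units (arcs ×180/π): t = 3.053456·180/π = 174.9502°, p = ρ·p = 7.03·2.142199 = 15.0597 m, q = 0.060217·180/π = 3.4502°, L = 36.9488 m.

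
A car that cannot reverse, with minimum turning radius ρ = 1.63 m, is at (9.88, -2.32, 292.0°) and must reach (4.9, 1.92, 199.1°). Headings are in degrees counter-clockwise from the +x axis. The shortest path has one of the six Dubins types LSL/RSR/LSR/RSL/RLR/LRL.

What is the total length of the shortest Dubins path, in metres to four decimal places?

Let ψ = atan2(Δy, Δx) = atan2(4.24, -4.98) = 139.5887° be the start→goal bearing.
Normalize: d = |goal − start| / ρ = 6.540489/1.63 = 4.012570, α = (θ_start − ψ) mod 360° = 152.4113° = 2.660078 rad, β = (θ_goal − ψ) mod 360° = 59.5113° = 1.038667 rad.
Common terms: sin α = 0.463122, cos α = -0.886295, sin β = 0.861729, cos β = 0.507369, cos(α−β) = -0.050593, d² = 16.100719. Work in radians in the unit-radius frame; every candidate has L = ρ·(t + p + q).
LSL: p² = 2 + d² − 2cos(α−β) + 2d(sin α − sin β) = 15.003028; p = √p² = 3.873374; φ = atan2(cos β − cos α, d + sin α − sin β) = 0.368060 rad; t = (φ − α) mod 2π = 3.991167 rad, q = (β − φ) mod 2π = 0.670607 rad → L = 1.63·(3.991167 + 3.873374 + 0.670607) = 1.63·8.535149 = 13.912292 m
RSR: p² = 2 + d² − 2cos(α−β) + 2d(sin β − sin α) = 21.400782; p = √p² = 4.626098; φ = atan2(cos α − cos β, d − sin α + sin β) = -0.306015 rad; t = (α − φ) mod 2π = 2.966093 rad, q = (φ − β) mod 2π = 4.938503 rad → L = 1.63·(2.966093 + 4.626098 + 4.938503) = 1.63·12.530694 = 20.425031 m
LSR: p² = d² − 2 + 2cos(α−β) + 2d(sin α + sin β) = 24.631646; p = √p² = 4.963028; φ = atan2(−cos α − cos β, d + sin α + sin β) − atan2(−2, p) = 0.453948 rad; t = (φ − α) mod 2π = 4.077055 rad, q = (φ − β) mod 2π = 5.698466 rad → L = 1.63·(4.077055 + 4.963028 + 5.698466) = 1.63·14.738548 = 24.023834 m
RSL: p² = d² − 2 + 2cos(α−β) − 2d(sin α + sin β) = 3.367420; p = √p² = 1.835053; φ = atan2(cos α + cos β, d − sin α − sin β) − atan2(2, p) = -0.968443 rad; t = (α − φ) mod 2π = 3.628521 rad, q = (β − φ) mod 2π = 2.007110 rad → L = 1.63·(3.628521 + 1.835053 + 2.007110) = 1.63·7.470685 = 12.177216 m
RLR: c = (6 − d² + 2cos(α−β) + 2d(sin α − sin β))/8 = -1.675098, |c| > 1 → infeasible
LRL: c = (6 − d² + 2cos(α−β) − 2d(sin α − sin β))/8 = -0.875378; p = 2π − arccos c = 3.646171 rad; φ = atan2(cos β − cos α, d + sin α − sin β) = 0.368060 rad; t = (φ − α + p/2) mod 2π = 5.814253 rad, q = (β − α − t + p) mod 2π = 2.493693 rad → L = 1.63·(5.814253 + 3.646171 + 2.493693) = 1.63·11.954116 = 19.485209 m
Shortest: RSL with L = 12.177216 m ≈ 12.1772 m

12.1772 m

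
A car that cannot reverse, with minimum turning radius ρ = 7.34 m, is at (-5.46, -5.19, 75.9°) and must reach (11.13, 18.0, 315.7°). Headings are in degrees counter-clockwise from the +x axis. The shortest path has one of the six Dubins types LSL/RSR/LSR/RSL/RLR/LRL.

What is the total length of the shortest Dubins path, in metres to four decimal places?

Let ψ = atan2(Δy, Δx) = atan2(23.19, 16.59) = 54.4203° be the start→goal bearing.
Normalize: d = |goal − start| / ρ = 28.513229/7.34 = 3.884636, α = (θ_start − ψ) mod 360° = 21.4797° = 0.374892 rad, β = (θ_goal − ψ) mod 360° = 261.2797° = 4.560191 rad.
Common terms: sin α = 0.366172, cos α = 0.930547, sin β = -0.988440, cos β = -0.151611, cos(α−β) = -0.503020, d² = 15.090397. Work in radians in the unit-radius frame; every candidate has L = ρ·(t + p + q).
LSL: p² = 2 + d² − 2cos(α−β) + 2d(sin α − sin β) = 28.620788; p = √p² = 5.349840; φ = atan2(cos β − cos α, d + sin α − sin β) = -0.203684 rad; t = (φ − α) mod 2π = 5.704609 rad, q = (β − φ) mod 2π = 4.763875 rad → L = 7.34·(5.704609 + 5.349840 + 4.763875) = 7.34·15.818325 = 116.106505 m
RSR: p² = 2 + d² − 2cos(α−β) + 2d(sin β − sin α) = 7.572086; p = √p² = 2.751742; φ = atan2(cos α − cos β, d − sin α + sin β) = 0.404178 rad; t = (α − φ) mod 2π = 6.253900 rad, q = (φ − β) mod 2π = 2.127171 rad → L = 7.34·(6.253900 + 2.751742 + 2.127171) = 7.34·11.132813 = 81.714850 m
LSR: p² = d² − 2 + 2cos(α−β) + 2d(sin α + sin β) = 7.249785; p = √p² = 2.692543; φ = atan2(−cos α − cos β, d + sin α + sin β) − atan2(−2, p) = 0.404496 rad; t = (φ − α) mod 2π = 0.029604 rad, q = (φ − β) mod 2π = 2.127490 rad → L = 7.34·(0.029604 + 2.692543 + 2.127490) = 7.34·4.849637 = 35.596333 m
RSL: p² = d² − 2 + 2cos(α−β) − 2d(sin α + sin β) = 16.918929; p = √p² = 4.113263; φ = atan2(cos α + cos β, d − sin α − sin β) − atan2(2, p) = -0.281432 rad; t = (α − φ) mod 2π = 0.656323 rad, q = (β − φ) mod 2π = 4.841623 rad → L = 7.34·(0.656323 + 4.113263 + 4.841623) = 7.34·9.611209 = 70.546274 m
RLR: c = (6 − d² + 2cos(α−β) + 2d(sin α − sin β))/8 = 0.053489; p = 2π − arccos c = 4.765904 rad; φ = atan2(cos α − cos β, d − sin α + sin β) = 0.404178 rad; t = (α − φ + p/2) mod 2π = 2.353666 rad, q = (α − β − t + p) mod 2π = 4.510123 rad → L = 7.34·(2.353666 + 4.765904 + 4.510123) = 7.34·11.629693 = 85.361949 m
LRL: c = (6 − d² + 2cos(α−β) − 2d(sin α − sin β))/8 = -2.577599, |c| > 1 → infeasible
Shortest: LSR with L = 35.596333 m ≈ 35.5963 m

35.5963 m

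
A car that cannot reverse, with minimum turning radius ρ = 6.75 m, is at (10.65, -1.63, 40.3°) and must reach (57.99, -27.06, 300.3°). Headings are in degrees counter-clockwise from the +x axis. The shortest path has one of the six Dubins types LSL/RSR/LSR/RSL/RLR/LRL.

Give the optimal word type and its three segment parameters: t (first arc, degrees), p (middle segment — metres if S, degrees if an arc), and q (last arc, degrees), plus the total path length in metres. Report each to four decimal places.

Let ψ = atan2(Δy, Δx) = atan2(-25.43, 47.34) = -28.2437° be the start→goal bearing.
Normalize: d = |goal − start| / ρ = 53.737887/6.75 = 7.961168, α = (θ_start − ψ) mod 360° = 68.5437° = 1.196313 rad, β = (θ_goal − ψ) mod 360° = 328.5437° = 5.734169 rad.
Common terms: sin α = 0.930697, cos α = 0.365791, sin β = -0.521848, cos β = 0.853039, cos(α−β) = -0.173648, d² = 63.380203. Work in radians in the unit-radius frame; every candidate has L = ρ·(t + p + q).
LSL: p² = 2 + d² − 2cos(α−β) + 2d(sin α − sin β) = 88.855408; p = √p² = 9.426315; φ = atan2(cos β − cos α, d + sin α − sin β) = 0.051713 rad; t = (φ − α) mod 2π = 5.138585 rad, q = (β − φ) mod 2π = 5.682456 rad → L = 6.75·(5.138585 + 9.426315 + 5.682456) = 6.75·20.247356 = 136.669653 m
RSR: p² = 2 + d² − 2cos(α−β) + 2d(sin β − sin α) = 42.599591; p = √p² = 6.526836; φ = atan2(cos α − cos β, d − sin α + sin β) = -0.074722 rad; t = (α − φ) mod 2π = 1.271036 rad, q = (φ − β) mod 2π = 0.474293 rad → L = 6.75·(1.271036 + 6.526836 + 0.474293) = 6.75·8.272165 = 55.837117 m
LSR: p² = d² − 2 + 2cos(α−β) + 2d(sin α + sin β) = 67.542737; p = √p² = 8.218439; φ = atan2(−cos α − cos β, d + sin α + sin β) − atan2(−2, p) = 0.094113 rad; t = (φ − α) mod 2π = 5.180985 rad, q = (φ − β) mod 2π = 0.643129 rad → L = 6.75·(5.180985 + 8.218439 + 0.643129) = 6.75·14.042552 = 94.787228 m
RSL: p² = d² − 2 + 2cos(α−β) − 2d(sin α + sin β) = 54.523077; p = √p² = 7.383974; φ = atan2(cos α + cos β, d − sin α − sin β) − atan2(2, p) = -0.104505 rad; t = (α − φ) mod 2π = 1.300818 rad, q = (β − φ) mod 2π = 5.838674 rad → L = 6.75·(1.300818 + 7.383974 + 5.838674) = 6.75·14.523467 = 98.033404 m
RLR: c = (6 − d² + 2cos(α−β) + 2d(sin α − sin β))/8 = -4.324949, |c| > 1 → infeasible
LRL: c = (6 − d² + 2cos(α−β) − 2d(sin α − sin β))/8 = -10.106926, |c| > 1 → infeasible
Shortest: RSR with L = 55.837117 m ≈ 55.8371 m
Convert RSR to answer units (arcs ×180/π): t = 1.271036·180/π = 72.8250°, p = ρ·p = 6.75·6.526836 = 44.0561 m, q = 0.474293·180/π = 27.1750°, L = 55.8371 m.

RSR: t = 72.8250°, p = 44.0561 m, q = 27.1750°, L = 55.8371 m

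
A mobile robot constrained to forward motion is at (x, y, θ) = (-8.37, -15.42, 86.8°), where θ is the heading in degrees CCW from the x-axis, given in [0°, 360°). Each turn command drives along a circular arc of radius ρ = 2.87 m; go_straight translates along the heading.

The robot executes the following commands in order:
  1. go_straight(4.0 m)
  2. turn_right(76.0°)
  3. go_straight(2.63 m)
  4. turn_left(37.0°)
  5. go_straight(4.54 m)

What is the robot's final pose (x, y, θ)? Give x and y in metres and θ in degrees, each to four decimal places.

set_pose: (x, y, θ) = (-8.3700, -15.4200, 86.8000°), ρ = 2.87
go_straight(4.0): x += 4.0·cos θ, y += 4.0·sin θ → (-8.1467, -11.4262, 86.8000°)
turn_right(76.0°): centre at ρ to the right, rotate −76.0° → (-5.8190, -8.7673, 10.8000°)
go_straight(2.63): x += 2.63·cos θ, y += 2.63·sin θ → (-3.2356, -8.2745, 10.8000°)
turn_left(37.0°): centre at ρ to the left, rotate +37.0° → (-1.6472, -7.3831, 47.8000°)
go_straight(4.54): x += 4.54·cos θ, y += 4.54·sin θ → (1.4024, -4.0199, 47.8000°)

(1.4024, -4.0199, 47.8000°)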